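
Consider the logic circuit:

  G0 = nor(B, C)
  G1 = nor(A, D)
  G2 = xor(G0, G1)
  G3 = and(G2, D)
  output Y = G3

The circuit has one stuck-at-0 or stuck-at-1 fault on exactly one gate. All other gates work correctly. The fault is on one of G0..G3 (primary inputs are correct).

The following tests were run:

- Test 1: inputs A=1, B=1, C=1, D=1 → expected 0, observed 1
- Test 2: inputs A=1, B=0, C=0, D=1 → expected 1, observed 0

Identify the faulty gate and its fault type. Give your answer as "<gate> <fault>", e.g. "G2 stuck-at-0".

Fault-free values for test 1 (A=1, B=1, C=1, D=1): G0=0, G1=0, G2=0, G3=0, giving Y=0. Observed 1.
Test 1: faults giving observed 1 are {G0 stuck-at-1, G1 stuck-at-1, G2 stuck-at-1, G3 stuck-at-1}.
Test 2 (A=1, B=0, C=0, D=1): fault-free G0=1, G1=0, G2=1, G3=1 → 1; observed 0. Eliminates G0 stuck-at-1, G2 stuck-at-1, G3 stuck-at-1.
Only G1 stuck-at-1 is consistent with every test.

G1 stuck-at-1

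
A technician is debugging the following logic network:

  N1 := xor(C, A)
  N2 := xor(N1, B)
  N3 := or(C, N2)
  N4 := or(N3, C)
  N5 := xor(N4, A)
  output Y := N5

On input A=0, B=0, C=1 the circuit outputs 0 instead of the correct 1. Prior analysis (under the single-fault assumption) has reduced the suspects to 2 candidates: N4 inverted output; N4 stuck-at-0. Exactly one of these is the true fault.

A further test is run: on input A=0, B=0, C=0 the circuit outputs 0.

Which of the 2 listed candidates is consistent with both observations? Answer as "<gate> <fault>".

Evaluate each candidate on input A=0, B=0, C=0:
  N4 inverted output: N1=0, N2=0, N3=0, N4=1 [inverted output], N5=1 → 1 — eliminated
  N4 stuck-at-0: N1=0, N2=0, N3=0, N4=0 [stuck-at-0], N5=0 → 0 — matches
Only N4 stuck-at-0 reproduces the observed 0.

N4 stuck-at-0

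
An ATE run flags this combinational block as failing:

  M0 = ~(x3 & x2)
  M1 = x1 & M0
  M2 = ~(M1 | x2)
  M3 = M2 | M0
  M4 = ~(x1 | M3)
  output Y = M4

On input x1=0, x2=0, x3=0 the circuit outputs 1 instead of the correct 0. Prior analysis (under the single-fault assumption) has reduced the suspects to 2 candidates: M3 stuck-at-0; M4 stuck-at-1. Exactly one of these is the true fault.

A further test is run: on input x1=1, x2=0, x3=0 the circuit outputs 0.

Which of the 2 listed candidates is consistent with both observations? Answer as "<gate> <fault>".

Evaluate each candidate on input x1=1, x2=0, x3=0:
  M3 stuck-at-0: M0=1, M1=1, M2=0, M3=0 [stuck-at-0], M4=0 → 0 — matches
  M4 stuck-at-1: M0=1, M1=1, M2=0, M3=1, M4=1 [stuck-at-1] → 1 — eliminated
Only M3 stuck-at-0 reproduces the observed 0.

M3 stuck-at-0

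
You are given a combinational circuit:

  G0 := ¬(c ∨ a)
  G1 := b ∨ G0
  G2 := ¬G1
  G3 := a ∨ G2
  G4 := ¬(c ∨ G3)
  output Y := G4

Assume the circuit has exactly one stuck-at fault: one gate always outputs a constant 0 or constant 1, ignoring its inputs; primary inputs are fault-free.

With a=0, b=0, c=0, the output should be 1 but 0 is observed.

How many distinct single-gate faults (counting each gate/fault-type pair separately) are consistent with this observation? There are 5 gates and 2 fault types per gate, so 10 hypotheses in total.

Fault-free: G0=1, G1=1, G2=0, G3=0, G4=1 → 1. Observed 0.
  G0 stuck-at-0: output 0 ✓
  G0 stuck-at-1: output 1 ✗
  G1 stuck-at-0: output 0 ✓
  G1 stuck-at-1: output 1 ✗
  G2 stuck-at-0: output 1 ✗
  G2 stuck-at-1: output 0 ✓
  G3 stuck-at-0: output 1 ✗
  G3 stuck-at-1: output 0 ✓
  G4 stuck-at-0: output 0 ✓
  G4 stuck-at-1: output 1 ✗
Consistent faults: {G0 stuck-at-0, G1 stuck-at-0, G2 stuck-at-1, G3 stuck-at-1, G4 stuck-at-0} — 5 in all.

5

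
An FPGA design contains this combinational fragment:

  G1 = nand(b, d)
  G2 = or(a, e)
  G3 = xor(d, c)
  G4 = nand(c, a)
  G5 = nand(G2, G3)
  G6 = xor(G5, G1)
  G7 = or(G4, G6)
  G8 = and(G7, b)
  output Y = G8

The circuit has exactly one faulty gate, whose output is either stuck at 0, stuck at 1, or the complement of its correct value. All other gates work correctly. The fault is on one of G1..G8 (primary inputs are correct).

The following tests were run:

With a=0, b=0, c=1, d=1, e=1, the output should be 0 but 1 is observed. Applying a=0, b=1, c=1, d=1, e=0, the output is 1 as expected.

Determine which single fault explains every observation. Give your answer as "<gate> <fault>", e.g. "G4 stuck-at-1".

Fault-free values for test 1 (a=0, b=0, c=1, d=1, e=1): G1=1, G2=1, G3=0, G4=1, G5=1, G6=0, G7=1, G8=0, giving Y=0. Observed 1.
Test 1: faults giving observed 1 are {G8 stuck-at-1, G8 inverted output}.
Test 2 (a=0, b=1, c=1, d=1, e=0): fault-free G1=0, G2=0, G3=0, G4=1, G5=1, G6=1, G7=1, G8=1 → 1; observed 1. Eliminates G8 inverted output.
Only G8 stuck-at-1 is consistent with every test.

G8 stuck-at-1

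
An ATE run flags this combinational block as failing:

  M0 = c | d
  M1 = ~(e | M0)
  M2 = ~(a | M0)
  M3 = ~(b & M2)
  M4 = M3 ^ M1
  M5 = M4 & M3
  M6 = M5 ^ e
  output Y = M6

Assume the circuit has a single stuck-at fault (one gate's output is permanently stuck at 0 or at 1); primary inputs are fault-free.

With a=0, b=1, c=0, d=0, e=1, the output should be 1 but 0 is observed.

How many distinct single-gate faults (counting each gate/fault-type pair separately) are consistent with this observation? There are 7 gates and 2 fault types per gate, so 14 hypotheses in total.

5

Fault-free: M0=0, M1=0, M2=1, M3=0, M4=0, M5=0, M6=1 → 1. Observed 0.
  M0 stuck-at-0: output 1 ✗
  M0 stuck-at-1: output 0 ✓
  M1 stuck-at-0: output 1 ✗
  M1 stuck-at-1: output 1 ✗
  M2 stuck-at-0: output 0 ✓
  M2 stuck-at-1: output 1 ✗
  M3 stuck-at-0: output 1 ✗
  M3 stuck-at-1: output 0 ✓
  M4 stuck-at-0: output 1 ✗
  M4 stuck-at-1: output 1 ✗
  M5 stuck-at-0: output 1 ✗
  M5 stuck-at-1: output 0 ✓
  M6 stuck-at-0: output 0 ✓
  M6 stuck-at-1: output 1 ✗
Consistent faults: {M0 stuck-at-1, M2 stuck-at-0, M3 stuck-at-1, M5 stuck-at-1, M6 stuck-at-0} — 5 in all.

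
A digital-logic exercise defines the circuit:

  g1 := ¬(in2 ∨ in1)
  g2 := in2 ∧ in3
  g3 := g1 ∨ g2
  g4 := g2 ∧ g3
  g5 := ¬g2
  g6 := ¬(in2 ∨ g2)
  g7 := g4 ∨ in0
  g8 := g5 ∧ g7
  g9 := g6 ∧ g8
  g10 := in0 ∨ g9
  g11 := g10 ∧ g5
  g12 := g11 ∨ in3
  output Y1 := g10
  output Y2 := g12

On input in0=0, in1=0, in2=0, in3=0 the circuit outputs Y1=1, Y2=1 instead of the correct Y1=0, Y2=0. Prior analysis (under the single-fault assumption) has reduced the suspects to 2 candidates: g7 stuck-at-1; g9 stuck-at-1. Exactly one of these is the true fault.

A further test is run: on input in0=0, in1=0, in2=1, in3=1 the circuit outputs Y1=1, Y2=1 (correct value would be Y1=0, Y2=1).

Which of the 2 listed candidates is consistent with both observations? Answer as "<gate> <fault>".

Evaluate each candidate on input in0=0, in1=0, in2=1, in3=1:
  g7 stuck-at-1: g1=0, g2=1, g3=1, g4=1, g5=0, g6=0, g7=1 [stuck-at-1], g8=0, g9=0, g10=0, g11=0, g12=1 → Y1=0, Y2=1 — eliminated
  g9 stuck-at-1: g1=0, g2=1, g3=1, g4=1, g5=0, g6=0, g7=1, g8=0, g9=1 [stuck-at-1], g10=1, g11=0, g12=1 → Y1=1, Y2=1 — matches
Only g9 stuck-at-1 reproduces the observed Y1=1, Y2=1.

g9 stuck-at-1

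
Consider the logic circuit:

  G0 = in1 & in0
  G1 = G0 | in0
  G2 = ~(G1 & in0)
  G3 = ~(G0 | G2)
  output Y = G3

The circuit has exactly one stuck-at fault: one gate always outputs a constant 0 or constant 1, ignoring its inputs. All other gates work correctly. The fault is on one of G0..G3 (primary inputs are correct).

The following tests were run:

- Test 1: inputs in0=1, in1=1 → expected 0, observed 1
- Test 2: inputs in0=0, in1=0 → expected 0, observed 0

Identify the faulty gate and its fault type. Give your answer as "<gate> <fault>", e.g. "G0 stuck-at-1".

Fault-free values for test 1 (in0=1, in1=1): G0=1, G1=1, G2=0, G3=0, giving Y=0. Observed 1.
Test 1: faults giving observed 1 are {G0 stuck-at-0, G3 stuck-at-1}.
Test 2 (in0=0, in1=0): fault-free G0=0, G1=0, G2=1, G3=0 → 0; observed 0. Eliminates G3 stuck-at-1.
Only G0 stuck-at-0 is consistent with every test.

G0 stuck-at-0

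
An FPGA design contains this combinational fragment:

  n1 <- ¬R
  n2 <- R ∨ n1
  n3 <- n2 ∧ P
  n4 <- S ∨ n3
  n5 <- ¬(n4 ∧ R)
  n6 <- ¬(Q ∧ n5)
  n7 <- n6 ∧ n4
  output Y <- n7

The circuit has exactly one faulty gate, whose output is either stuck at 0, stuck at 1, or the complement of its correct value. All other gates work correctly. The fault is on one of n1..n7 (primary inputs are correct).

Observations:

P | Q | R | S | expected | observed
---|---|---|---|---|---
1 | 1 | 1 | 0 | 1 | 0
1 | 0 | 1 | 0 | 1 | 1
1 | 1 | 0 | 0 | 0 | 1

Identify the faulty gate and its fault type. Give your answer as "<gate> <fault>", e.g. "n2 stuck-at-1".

Fault-free values for test 1 (P=1, Q=1, R=1, S=0): n1=0, n2=1, n3=1, n4=1, n5=0, n6=1, n7=1, giving Y=1. Observed 0.
Test 1: faults giving observed 0 are {n2 stuck-at-0, n2 inverted output, n3 stuck-at-0, n3 inverted output, n4 stuck-at-0, n4 inverted output, n5 stuck-at-1, n5 inverted output, n6 stuck-at-0, n6 inverted output, n7 stuck-at-0, n7 inverted output}.
Test 2 (P=1, Q=0, R=1, S=0): fault-free n1=0, n2=1, n3=1, n4=1, n5=0, n6=1, n7=1 → 1; observed 1. Eliminates n2 stuck-at-0, n2 inverted output, n3 stuck-at-0, n3 inverted output, n4 stuck-at-0, n4 inverted output, n6 stuck-at-0, n6 inverted output, n7 stuck-at-0, n7 inverted output.
Test 3 (P=1, Q=1, R=0, S=0): fault-free n1=1, n2=1, n3=1, n4=1, n5=1, n6=0, n7=0 → 0; observed 1. Eliminates n5 stuck-at-1.
Only n5 inverted output is consistent with every test.

n5 inverted output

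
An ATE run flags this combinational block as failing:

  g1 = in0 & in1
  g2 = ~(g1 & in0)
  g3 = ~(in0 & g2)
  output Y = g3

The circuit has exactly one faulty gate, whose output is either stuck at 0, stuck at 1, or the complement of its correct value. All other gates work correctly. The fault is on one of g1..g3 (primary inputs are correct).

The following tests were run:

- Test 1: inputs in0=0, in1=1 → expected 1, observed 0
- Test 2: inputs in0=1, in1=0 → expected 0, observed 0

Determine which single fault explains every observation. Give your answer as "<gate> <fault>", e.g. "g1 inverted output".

g3 stuck-at-0

Fault-free values for test 1 (in0=0, in1=1): g1=0, g2=1, g3=1, giving Y=1. Observed 0.
Test 1: faults giving observed 0 are {g3 stuck-at-0, g3 inverted output}.
Test 2 (in0=1, in1=0): fault-free g1=0, g2=1, g3=0 → 0; observed 0. Eliminates g3 inverted output.
Only g3 stuck-at-0 is consistent with every test.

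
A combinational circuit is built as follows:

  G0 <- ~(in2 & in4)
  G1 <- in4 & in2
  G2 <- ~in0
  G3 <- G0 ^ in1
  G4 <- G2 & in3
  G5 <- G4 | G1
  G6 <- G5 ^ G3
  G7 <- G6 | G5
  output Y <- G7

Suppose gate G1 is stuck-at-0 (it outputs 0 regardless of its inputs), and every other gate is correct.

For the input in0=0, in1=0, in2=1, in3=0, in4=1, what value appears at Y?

Propagate with G1 forced: G0=0, G1=0 [stuck-at-0], G2=1, G3=0, G4=0, G5=0, G6=0, G7=0.
So Y = 0. (Without the fault it would be 1.)

0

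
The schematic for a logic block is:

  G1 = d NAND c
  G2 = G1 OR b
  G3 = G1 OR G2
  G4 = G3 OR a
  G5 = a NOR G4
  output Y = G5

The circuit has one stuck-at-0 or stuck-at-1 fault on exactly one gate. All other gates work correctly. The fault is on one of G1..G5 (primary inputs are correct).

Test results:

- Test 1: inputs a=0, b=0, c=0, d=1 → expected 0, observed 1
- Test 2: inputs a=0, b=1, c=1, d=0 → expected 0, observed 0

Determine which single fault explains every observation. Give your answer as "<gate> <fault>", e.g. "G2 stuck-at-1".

G1 stuck-at-0

Fault-free values for test 1 (a=0, b=0, c=0, d=1): G1=1, G2=1, G3=1, G4=1, G5=0, giving Y=0. Observed 1.
Test 1: faults giving observed 1 are {G1 stuck-at-0, G3 stuck-at-0, G4 stuck-at-0, G5 stuck-at-1}.
Test 2 (a=0, b=1, c=1, d=0): fault-free G1=1, G2=1, G3=1, G4=1, G5=0 → 0; observed 0. Eliminates G3 stuck-at-0, G4 stuck-at-0, G5 stuck-at-1.
Only G1 stuck-at-0 is consistent with every test.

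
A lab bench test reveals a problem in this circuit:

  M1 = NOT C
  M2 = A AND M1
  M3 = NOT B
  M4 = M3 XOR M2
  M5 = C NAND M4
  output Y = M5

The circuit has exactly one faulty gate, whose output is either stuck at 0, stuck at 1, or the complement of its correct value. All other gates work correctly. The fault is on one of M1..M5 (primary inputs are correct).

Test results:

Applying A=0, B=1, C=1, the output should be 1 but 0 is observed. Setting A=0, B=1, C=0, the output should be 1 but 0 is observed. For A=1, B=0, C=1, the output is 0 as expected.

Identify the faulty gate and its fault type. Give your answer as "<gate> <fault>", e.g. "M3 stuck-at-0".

M5 stuck-at-0

Fault-free values for test 1 (A=0, B=1, C=1): M1=0, M2=0, M3=0, M4=0, M5=1, giving Y=1. Observed 0.
Test 1: faults giving observed 0 are {M2 stuck-at-1, M2 inverted output, M3 stuck-at-1, M3 inverted output, M4 stuck-at-1, M4 inverted output, M5 stuck-at-0, M5 inverted output}.
Test 2 (A=0, B=1, C=0): fault-free M1=1, M2=0, M3=0, M4=0, M5=1 → 1; observed 0. Eliminates M2 stuck-at-1, M2 inverted output, M3 stuck-at-1, M3 inverted output, M4 stuck-at-1, M4 inverted output.
Test 3 (A=1, B=0, C=1): fault-free M1=0, M2=0, M3=1, M4=1, M5=0 → 0; observed 0. Eliminates M5 inverted output.
Only M5 stuck-at-0 is consistent with every test.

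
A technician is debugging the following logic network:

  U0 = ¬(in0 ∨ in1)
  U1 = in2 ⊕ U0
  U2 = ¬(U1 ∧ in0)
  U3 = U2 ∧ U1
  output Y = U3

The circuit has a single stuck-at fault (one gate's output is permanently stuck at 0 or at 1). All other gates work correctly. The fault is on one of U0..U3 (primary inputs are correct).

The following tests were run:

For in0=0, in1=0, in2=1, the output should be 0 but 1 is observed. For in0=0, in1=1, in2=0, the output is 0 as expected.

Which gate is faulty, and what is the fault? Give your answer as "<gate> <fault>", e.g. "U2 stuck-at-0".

U0 stuck-at-0

Fault-free values for test 1 (in0=0, in1=0, in2=1): U0=1, U1=0, U2=1, U3=0, giving Y=0. Observed 1.
Test 1: faults giving observed 1 are {U0 stuck-at-0, U1 stuck-at-1, U3 stuck-at-1}.
Test 2 (in0=0, in1=1, in2=0): fault-free U0=0, U1=0, U2=1, U3=0 → 0; observed 0. Eliminates U1 stuck-at-1, U3 stuck-at-1.
Only U0 stuck-at-0 is consistent with every test.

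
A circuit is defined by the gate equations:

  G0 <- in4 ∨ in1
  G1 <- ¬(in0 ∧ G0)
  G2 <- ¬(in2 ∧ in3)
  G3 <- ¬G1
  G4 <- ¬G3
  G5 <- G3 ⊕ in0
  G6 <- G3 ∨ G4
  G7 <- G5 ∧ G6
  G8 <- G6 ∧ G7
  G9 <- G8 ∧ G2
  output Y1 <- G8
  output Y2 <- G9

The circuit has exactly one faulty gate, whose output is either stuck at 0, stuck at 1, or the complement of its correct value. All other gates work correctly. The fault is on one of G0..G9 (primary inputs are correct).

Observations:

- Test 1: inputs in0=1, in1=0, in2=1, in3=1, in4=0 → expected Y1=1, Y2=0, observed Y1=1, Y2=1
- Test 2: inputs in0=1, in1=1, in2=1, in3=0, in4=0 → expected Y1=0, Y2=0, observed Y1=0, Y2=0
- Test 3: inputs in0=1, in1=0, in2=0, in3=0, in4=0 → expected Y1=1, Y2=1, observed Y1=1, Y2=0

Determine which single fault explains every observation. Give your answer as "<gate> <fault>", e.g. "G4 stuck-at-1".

G2 inverted output

Fault-free values for test 1 (in0=1, in1=0, in2=1, in3=1, in4=0): G0=0, G1=1, G2=0, G3=0, G4=1, G5=1, G6=1, G7=1, G8=1, G9=0, giving Y1=1, Y2=0. Observed Y1=1, Y2=1.
Test 1: faults giving observed Y1=1, Y2=1 are {G2 stuck-at-1, G2 inverted output, G9 stuck-at-1, G9 inverted output}.
Test 2 (in0=1, in1=1, in2=1, in3=0, in4=0): fault-free G0=1, G1=0, G2=1, G3=1, G4=0, G5=0, G6=1, G7=0, G8=0, G9=0 → Y1=0, Y2=0; observed Y1=0, Y2=0. Eliminates G9 stuck-at-1, G9 inverted output.
Test 3 (in0=1, in1=0, in2=0, in3=0, in4=0): fault-free G0=0, G1=1, G2=1, G3=0, G4=1, G5=1, G6=1, G7=1, G8=1, G9=1 → Y1=1, Y2=1; observed Y1=1, Y2=0. Eliminates G2 stuck-at-1.
Only G2 inverted output is consistent with every test.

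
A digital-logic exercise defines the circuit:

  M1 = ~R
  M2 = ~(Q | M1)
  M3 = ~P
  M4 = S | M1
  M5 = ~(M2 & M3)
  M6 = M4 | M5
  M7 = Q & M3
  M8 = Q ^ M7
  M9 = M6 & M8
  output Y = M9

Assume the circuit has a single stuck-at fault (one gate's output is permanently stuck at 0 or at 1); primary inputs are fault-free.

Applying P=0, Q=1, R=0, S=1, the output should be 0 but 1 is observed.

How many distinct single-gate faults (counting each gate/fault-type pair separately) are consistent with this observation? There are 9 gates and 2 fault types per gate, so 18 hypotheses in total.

Fault-free: M1=1, M2=0, M3=1, M4=1, M5=1, M6=1, M7=1, M8=0, M9=0 → 0. Observed 1.
  M1: none of the 2 fault types match ✗
  M2: none of the 2 fault types match ✗
  M3: stuck-at-0 ✓; others ✗
  M4: none of the 2 fault types match ✗
  M5: none of the 2 fault types match ✗
  M6: none of the 2 fault types match ✗
  M7: stuck-at-0 ✓; others ✗
  M8: stuck-at-1 ✓; others ✗
  M9: stuck-at-1 ✓; others ✗
Consistent faults: {M3 stuck-at-0, M7 stuck-at-0, M8 stuck-at-1, M9 stuck-at-1} — 4 in all.

4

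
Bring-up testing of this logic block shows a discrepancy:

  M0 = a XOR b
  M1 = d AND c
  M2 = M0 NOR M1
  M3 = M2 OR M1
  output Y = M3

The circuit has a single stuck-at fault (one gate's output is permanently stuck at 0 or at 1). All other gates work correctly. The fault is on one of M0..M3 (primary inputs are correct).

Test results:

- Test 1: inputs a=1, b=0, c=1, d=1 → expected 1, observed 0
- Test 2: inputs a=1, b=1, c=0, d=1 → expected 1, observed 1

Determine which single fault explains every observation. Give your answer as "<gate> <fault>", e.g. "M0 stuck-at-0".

Fault-free values for test 1 (a=1, b=0, c=1, d=1): M0=1, M1=1, M2=0, M3=1, giving Y=1. Observed 0.
Test 1: faults giving observed 0 are {M1 stuck-at-0, M3 stuck-at-0}.
Test 2 (a=1, b=1, c=0, d=1): fault-free M0=0, M1=0, M2=1, M3=1 → 1; observed 1. Eliminates M3 stuck-at-0.
Only M1 stuck-at-0 is consistent with every test.

M1 stuck-at-0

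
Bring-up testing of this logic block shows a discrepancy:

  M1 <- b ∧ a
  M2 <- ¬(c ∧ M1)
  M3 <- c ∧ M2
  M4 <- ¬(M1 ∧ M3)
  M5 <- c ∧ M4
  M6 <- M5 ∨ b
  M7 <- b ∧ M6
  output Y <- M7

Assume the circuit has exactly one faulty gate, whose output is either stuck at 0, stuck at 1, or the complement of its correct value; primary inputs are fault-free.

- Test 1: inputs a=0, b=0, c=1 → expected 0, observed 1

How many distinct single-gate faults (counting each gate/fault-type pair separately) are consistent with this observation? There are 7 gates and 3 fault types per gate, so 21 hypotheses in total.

Fault-free: M1=0, M2=1, M3=1, M4=1, M5=1, M6=1, M7=0 → 0. Observed 1.
  M1: none of the 3 fault types match ✗
  M2: none of the 3 fault types match ✗
  M3: none of the 3 fault types match ✗
  M4: none of the 3 fault types match ✗
  M5: none of the 3 fault types match ✗
  M6: none of the 3 fault types match ✗
  M7: stuck-at-1, inverted output ✓; others ✗
Consistent faults: {M7 stuck-at-1, M7 inverted output} — 2 in all.

2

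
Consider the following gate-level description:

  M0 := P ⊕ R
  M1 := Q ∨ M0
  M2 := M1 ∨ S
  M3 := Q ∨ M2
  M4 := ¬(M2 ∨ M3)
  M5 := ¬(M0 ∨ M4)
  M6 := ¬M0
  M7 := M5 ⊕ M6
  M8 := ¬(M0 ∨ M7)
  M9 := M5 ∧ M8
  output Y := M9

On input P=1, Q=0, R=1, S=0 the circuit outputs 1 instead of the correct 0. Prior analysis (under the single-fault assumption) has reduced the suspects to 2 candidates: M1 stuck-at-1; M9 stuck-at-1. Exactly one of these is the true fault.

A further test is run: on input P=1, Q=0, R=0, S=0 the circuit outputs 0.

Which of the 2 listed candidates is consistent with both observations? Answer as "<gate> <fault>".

M1 stuck-at-1

Evaluate each candidate on input P=1, Q=0, R=0, S=0:
  M1 stuck-at-1: M0=1, M1=1 [stuck-at-1], M2=1, M3=1, M4=0, M5=0, M6=0, M7=0, M8=0, M9=0 → 0 — matches
  M9 stuck-at-1: M0=1, M1=1, M2=1, M3=1, M4=0, M5=0, M6=0, M7=0, M8=0, M9=1 [stuck-at-1] → 1 — eliminated
Only M1 stuck-at-1 reproduces the observed 0.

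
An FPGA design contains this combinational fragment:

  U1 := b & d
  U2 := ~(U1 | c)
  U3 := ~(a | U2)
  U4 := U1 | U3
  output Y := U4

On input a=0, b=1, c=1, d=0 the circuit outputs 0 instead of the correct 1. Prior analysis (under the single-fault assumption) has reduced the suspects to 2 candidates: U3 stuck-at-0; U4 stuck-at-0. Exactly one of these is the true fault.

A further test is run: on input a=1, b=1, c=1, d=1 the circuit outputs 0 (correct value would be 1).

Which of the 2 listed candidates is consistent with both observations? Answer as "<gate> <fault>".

Evaluate each candidate on input a=1, b=1, c=1, d=1:
  U3 stuck-at-0: U1=1, U2=0, U3=0 [stuck-at-0], U4=1 → 1 — eliminated
  U4 stuck-at-0: U1=1, U2=0, U3=0, U4=0 [stuck-at-0] → 0 — matches
Only U4 stuck-at-0 reproduces the observed 0.

U4 stuck-at-0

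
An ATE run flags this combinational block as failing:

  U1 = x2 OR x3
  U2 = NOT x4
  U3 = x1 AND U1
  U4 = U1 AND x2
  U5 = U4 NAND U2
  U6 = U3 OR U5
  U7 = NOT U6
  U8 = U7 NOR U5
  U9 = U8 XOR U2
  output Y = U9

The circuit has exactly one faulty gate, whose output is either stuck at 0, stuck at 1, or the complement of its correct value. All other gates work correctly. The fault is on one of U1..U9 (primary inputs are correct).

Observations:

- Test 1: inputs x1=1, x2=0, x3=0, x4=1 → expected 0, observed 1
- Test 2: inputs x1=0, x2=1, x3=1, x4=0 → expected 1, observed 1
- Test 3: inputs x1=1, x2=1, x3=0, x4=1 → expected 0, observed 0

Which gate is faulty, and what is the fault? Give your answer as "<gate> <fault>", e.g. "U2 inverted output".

U2 stuck-at-1

Fault-free values for test 1 (x1=1, x2=0, x3=0, x4=1): U1=0, U2=0, U3=0, U4=0, U5=1, U6=1, U7=0, U8=0, U9=0, giving Y=0. Observed 1.
Test 1: faults giving observed 1 are {U2 stuck-at-1, U2 inverted output, U8 stuck-at-1, U8 inverted output, U9 stuck-at-1, U9 inverted output}.
Test 2 (x1=0, x2=1, x3=1, x4=0): fault-free U1=1, U2=1, U3=0, U4=1, U5=0, U6=0, U7=1, U8=0, U9=1 → 1; observed 1. Eliminates U2 inverted output, U8 stuck-at-1, U8 inverted output, U9 inverted output.
Test 3 (x1=1, x2=1, x3=0, x4=1): fault-free U1=1, U2=0, U3=1, U4=1, U5=1, U6=1, U7=0, U8=0, U9=0 → 0; observed 0. Eliminates U9 stuck-at-1.
Only U2 stuck-at-1 is consistent with every test.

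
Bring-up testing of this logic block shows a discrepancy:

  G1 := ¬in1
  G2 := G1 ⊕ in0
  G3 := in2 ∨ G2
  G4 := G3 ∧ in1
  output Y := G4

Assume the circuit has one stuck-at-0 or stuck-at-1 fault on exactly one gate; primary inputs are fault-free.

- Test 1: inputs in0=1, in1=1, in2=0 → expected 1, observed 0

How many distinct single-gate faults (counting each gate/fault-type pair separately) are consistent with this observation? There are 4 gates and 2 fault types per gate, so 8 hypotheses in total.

Fault-free: G1=0, G2=1, G3=1, G4=1 → 1. Observed 0.
  G1 stuck-at-0: output 1 ✗
  G1 stuck-at-1: output 0 ✓
  G2 stuck-at-0: output 0 ✓
  G2 stuck-at-1: output 1 ✗
  G3 stuck-at-0: output 0 ✓
  G3 stuck-at-1: output 1 ✗
  G4 stuck-at-0: output 0 ✓
  G4 stuck-at-1: output 1 ✗
Consistent faults: {G1 stuck-at-1, G2 stuck-at-0, G3 stuck-at-0, G4 stuck-at-0} — 4 in all.

4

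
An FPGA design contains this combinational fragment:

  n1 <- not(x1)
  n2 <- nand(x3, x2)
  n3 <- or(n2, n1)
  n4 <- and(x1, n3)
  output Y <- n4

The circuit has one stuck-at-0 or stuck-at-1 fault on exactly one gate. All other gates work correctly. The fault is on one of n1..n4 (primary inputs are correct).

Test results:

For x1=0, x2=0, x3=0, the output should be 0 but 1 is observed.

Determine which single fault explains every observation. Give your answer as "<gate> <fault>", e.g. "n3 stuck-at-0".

n4 stuck-at-1

Fault-free values for test 1 (x1=0, x2=0, x3=0): n1=1, n2=1, n3=1, n4=0, giving Y=0. Observed 1.
Test 1: faults giving observed 1 are {n4 stuck-at-1}.
Only n4 stuck-at-1 is consistent with every test.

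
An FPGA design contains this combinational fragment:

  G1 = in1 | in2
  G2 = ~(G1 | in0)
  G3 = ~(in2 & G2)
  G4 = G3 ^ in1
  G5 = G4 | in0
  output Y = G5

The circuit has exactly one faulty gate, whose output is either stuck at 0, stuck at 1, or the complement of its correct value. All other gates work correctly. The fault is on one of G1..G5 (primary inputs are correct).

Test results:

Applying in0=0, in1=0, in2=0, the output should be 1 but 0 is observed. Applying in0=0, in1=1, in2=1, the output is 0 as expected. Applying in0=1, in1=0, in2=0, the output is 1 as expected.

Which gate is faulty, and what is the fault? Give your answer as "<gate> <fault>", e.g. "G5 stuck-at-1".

Fault-free values for test 1 (in0=0, in1=0, in2=0): G1=0, G2=1, G3=1, G4=1, G5=1, giving Y=1. Observed 0.
Test 1: faults giving observed 0 are {G3 stuck-at-0, G3 inverted output, G4 stuck-at-0, G4 inverted output, G5 stuck-at-0, G5 inverted output}.
Test 2 (in0=0, in1=1, in2=1): fault-free G1=1, G2=0, G3=1, G4=0, G5=0 → 0; observed 0. Eliminates G3 stuck-at-0, G3 inverted output, G4 inverted output, G5 inverted output.
Test 3 (in0=1, in1=0, in2=0): fault-free G1=0, G2=0, G3=1, G4=1, G5=1 → 1; observed 1. Eliminates G5 stuck-at-0.
Only G4 stuck-at-0 is consistent with every test.

G4 stuck-at-0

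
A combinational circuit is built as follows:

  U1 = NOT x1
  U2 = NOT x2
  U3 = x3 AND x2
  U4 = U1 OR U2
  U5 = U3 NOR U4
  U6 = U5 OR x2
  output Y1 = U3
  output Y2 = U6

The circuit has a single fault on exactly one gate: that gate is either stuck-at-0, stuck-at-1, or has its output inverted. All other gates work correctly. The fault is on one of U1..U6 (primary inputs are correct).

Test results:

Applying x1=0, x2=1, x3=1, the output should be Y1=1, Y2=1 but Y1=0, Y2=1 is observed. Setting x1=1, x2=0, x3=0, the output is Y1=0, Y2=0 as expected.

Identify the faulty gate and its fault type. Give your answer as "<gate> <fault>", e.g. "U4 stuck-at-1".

U3 stuck-at-0

Fault-free values for test 1 (x1=0, x2=1, x3=1): U1=1, U2=0, U3=1, U4=1, U5=0, U6=1, giving Y1=1, Y2=1. Observed Y1=0, Y2=1.
Test 1: faults giving observed Y1=0, Y2=1 are {U3 stuck-at-0, U3 inverted output}.
Test 2 (x1=1, x2=0, x3=0): fault-free U1=0, U2=1, U3=0, U4=1, U5=0, U6=0 → Y1=0, Y2=0; observed Y1=0, Y2=0. Eliminates U3 inverted output.
Only U3 stuck-at-0 is consistent with every test.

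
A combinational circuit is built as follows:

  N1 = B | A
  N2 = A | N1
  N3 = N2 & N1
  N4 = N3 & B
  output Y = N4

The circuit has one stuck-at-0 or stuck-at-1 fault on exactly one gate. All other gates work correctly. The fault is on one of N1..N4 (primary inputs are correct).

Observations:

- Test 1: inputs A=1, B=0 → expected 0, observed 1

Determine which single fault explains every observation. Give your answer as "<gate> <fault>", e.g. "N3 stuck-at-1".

N4 stuck-at-1

Fault-free values for test 1 (A=1, B=0): N1=1, N2=1, N3=1, N4=0, giving Y=0. Observed 1.
Test 1: faults giving observed 1 are {N4 stuck-at-1}.
Only N4 stuck-at-1 is consistent with every test.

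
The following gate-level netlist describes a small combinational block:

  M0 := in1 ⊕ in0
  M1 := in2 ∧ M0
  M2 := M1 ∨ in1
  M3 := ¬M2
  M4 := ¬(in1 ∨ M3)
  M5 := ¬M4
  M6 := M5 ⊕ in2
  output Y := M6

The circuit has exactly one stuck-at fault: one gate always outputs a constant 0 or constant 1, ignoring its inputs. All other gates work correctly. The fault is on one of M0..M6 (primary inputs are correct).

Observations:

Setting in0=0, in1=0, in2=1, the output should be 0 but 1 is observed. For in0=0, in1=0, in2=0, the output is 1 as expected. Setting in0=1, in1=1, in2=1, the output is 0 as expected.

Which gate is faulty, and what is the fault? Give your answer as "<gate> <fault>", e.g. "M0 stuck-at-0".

Fault-free values for test 1 (in0=0, in1=0, in2=1): M0=0, M1=0, M2=0, M3=1, M4=0, M5=1, M6=0, giving Y=0. Observed 1.
Test 1: faults giving observed 1 are {M0 stuck-at-1, M1 stuck-at-1, M2 stuck-at-1, M3 stuck-at-0, M4 stuck-at-1, M5 stuck-at-0, M6 stuck-at-1}.
Test 2 (in0=0, in1=0, in2=0): fault-free M0=0, M1=0, M2=0, M3=1, M4=0, M5=1, M6=1 → 1; observed 1. Eliminates M1 stuck-at-1, M2 stuck-at-1, M3 stuck-at-0, M4 stuck-at-1, M5 stuck-at-0.
Test 3 (in0=1, in1=1, in2=1): fault-free M0=0, M1=0, M2=1, M3=0, M4=0, M5=1, M6=0 → 0; observed 0. Eliminates M6 stuck-at-1.
Only M0 stuck-at-1 is consistent with every test.

M0 stuck-at-1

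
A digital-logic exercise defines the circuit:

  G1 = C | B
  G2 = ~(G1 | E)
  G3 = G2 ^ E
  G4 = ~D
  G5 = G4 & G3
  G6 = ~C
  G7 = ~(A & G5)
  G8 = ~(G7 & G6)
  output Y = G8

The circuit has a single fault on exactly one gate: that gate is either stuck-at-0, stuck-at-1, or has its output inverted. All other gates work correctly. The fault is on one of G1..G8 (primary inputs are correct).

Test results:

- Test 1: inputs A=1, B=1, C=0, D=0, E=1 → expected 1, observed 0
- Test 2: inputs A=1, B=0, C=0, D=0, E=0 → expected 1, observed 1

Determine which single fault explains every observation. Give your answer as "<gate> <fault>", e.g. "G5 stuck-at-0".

Fault-free values for test 1 (A=1, B=1, C=0, D=0, E=1): G1=1, G2=0, G3=1, G4=1, G5=1, G6=1, G7=0, G8=1, giving Y=1. Observed 0.
Test 1: faults giving observed 0 are {G2 stuck-at-1, G2 inverted output, G3 stuck-at-0, G3 inverted output, G4 stuck-at-0, G4 inverted output, G5 stuck-at-0, G5 inverted output, G7 stuck-at-1, G7 inverted output, G8 stuck-at-0, G8 inverted output}.
Test 2 (A=1, B=0, C=0, D=0, E=0): fault-free G1=0, G2=1, G3=1, G4=1, G5=1, G6=1, G7=0, G8=1 → 1; observed 1. Eliminates G2 inverted output, G3 stuck-at-0, G3 inverted output, G4 stuck-at-0, G4 inverted output, G5 stuck-at-0, G5 inverted output, G7 stuck-at-1, G7 inverted output, G8 stuck-at-0, G8 inverted output.
Only G2 stuck-at-1 is consistent with every test.

G2 stuck-at-1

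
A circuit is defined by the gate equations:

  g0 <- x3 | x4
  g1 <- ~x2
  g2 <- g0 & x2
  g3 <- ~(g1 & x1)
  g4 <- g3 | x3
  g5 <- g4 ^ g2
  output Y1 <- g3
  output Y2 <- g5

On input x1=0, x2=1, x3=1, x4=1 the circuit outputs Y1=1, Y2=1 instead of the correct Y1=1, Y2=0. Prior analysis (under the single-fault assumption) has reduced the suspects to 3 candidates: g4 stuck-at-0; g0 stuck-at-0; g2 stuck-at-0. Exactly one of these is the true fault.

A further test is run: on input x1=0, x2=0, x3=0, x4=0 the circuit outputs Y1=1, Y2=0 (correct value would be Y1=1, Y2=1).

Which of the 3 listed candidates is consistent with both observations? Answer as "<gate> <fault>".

Evaluate each candidate on input x1=0, x2=0, x3=0, x4=0:
  g4 stuck-at-0: g0=0, g1=1, g2=0, g3=1, g4=0 [stuck-at-0], g5=0 → Y1=1, Y2=0 — matches
  g0 stuck-at-0: g0=0 [stuck-at-0], g1=1, g2=0, g3=1, g4=1, g5=1 → Y1=1, Y2=1 — eliminated
  g2 stuck-at-0: g0=0, g1=1, g2=0 [stuck-at-0], g3=1, g4=1, g5=1 → Y1=1, Y2=1 — eliminated
Only g4 stuck-at-0 reproduces the observed Y1=1, Y2=0.

g4 stuck-at-0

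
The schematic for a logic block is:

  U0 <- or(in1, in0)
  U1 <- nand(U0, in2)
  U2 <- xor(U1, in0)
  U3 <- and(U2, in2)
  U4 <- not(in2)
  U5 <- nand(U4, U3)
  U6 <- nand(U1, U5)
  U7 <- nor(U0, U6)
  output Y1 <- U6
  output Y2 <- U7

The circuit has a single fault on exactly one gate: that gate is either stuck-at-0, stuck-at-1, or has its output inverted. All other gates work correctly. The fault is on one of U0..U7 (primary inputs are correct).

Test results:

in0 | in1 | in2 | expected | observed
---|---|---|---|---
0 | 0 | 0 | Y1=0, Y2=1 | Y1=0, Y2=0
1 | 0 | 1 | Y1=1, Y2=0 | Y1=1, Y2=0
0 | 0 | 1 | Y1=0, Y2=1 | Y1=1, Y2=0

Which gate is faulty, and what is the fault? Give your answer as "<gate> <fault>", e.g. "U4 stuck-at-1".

U0 stuck-at-1

Fault-free values for test 1 (in0=0, in1=0, in2=0): U0=0, U1=1, U2=1, U3=0, U4=1, U5=1, U6=0, U7=1, giving Y1=0, Y2=1. Observed Y1=0, Y2=0.
Test 1: faults giving observed Y1=0, Y2=0 are {U0 stuck-at-1, U0 inverted output, U7 stuck-at-0, U7 inverted output}.
Test 2 (in0=1, in1=0, in2=1): fault-free U0=1, U1=0, U2=1, U3=1, U4=0, U5=1, U6=1, U7=0 → Y1=1, Y2=0; observed Y1=1, Y2=0. Eliminates U0 inverted output, U7 inverted output.
Test 3 (in0=0, in1=0, in2=1): fault-free U0=0, U1=1, U2=1, U3=1, U4=0, U5=1, U6=0, U7=1 → Y1=0, Y2=1; observed Y1=1, Y2=0. Eliminates U7 stuck-at-0.
Only U0 stuck-at-1 is consistent with every test.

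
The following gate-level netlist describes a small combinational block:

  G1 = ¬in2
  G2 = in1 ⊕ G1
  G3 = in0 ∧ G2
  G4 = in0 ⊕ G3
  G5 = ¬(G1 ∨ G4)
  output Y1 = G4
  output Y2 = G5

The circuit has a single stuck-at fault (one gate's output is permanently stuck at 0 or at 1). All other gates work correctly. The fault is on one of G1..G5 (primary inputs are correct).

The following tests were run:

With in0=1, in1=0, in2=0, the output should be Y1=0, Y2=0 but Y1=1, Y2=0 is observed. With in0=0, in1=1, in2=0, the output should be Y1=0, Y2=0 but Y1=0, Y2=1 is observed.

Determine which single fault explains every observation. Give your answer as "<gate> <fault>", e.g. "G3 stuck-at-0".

G1 stuck-at-0

Fault-free values for test 1 (in0=1, in1=0, in2=0): G1=1, G2=1, G3=1, G4=0, G5=0, giving Y1=0, Y2=0. Observed Y1=1, Y2=0.
Test 1: faults giving observed Y1=1, Y2=0 are {G1 stuck-at-0, G2 stuck-at-0, G3 stuck-at-0, G4 stuck-at-1}.
Test 2 (in0=0, in1=1, in2=0): fault-free G1=1, G2=0, G3=0, G4=0, G5=0 → Y1=0, Y2=0; observed Y1=0, Y2=1. Eliminates G2 stuck-at-0, G3 stuck-at-0, G4 stuck-at-1.
Only G1 stuck-at-0 is consistent with every test.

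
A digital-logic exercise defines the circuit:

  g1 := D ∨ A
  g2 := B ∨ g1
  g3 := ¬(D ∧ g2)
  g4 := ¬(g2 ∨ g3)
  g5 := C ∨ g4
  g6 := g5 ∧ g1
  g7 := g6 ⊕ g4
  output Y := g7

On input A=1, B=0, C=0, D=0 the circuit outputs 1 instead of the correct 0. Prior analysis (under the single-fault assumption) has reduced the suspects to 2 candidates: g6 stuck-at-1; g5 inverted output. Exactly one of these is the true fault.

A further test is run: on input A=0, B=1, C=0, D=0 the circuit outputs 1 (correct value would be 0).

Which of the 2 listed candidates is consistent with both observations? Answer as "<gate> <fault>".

Evaluate each candidate on input A=0, B=1, C=0, D=0:
  g6 stuck-at-1: g1=0, g2=1, g3=1, g4=0, g5=0, g6=1 [stuck-at-1], g7=1 → 1 — matches
  g5 inverted output: g1=0, g2=1, g3=1, g4=0, g5=1 [inverted output], g6=0, g7=0 → 0 — eliminated
Only g6 stuck-at-1 reproduces the observed 1.

g6 stuck-at-1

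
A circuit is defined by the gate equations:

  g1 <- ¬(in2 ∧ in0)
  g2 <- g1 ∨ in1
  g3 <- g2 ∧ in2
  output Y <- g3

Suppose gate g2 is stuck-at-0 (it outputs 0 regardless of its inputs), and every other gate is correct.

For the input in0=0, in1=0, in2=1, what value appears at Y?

Propagate with g2 forced: g1=1, g2=0 [stuck-at-0], g3=0.
So Y = 0. (Without the fault it would be 1.)

0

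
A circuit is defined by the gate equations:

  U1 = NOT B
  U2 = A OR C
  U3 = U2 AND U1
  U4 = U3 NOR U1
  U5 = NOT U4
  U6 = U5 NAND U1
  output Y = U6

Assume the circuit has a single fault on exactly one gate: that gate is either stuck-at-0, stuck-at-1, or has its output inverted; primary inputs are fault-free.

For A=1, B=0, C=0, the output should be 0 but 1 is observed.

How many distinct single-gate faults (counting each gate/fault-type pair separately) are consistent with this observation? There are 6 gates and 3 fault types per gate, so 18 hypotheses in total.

Fault-free: U1=1, U2=1, U3=1, U4=0, U5=1, U6=0 → 0. Observed 1.
  U1: stuck-at-0, inverted output ✓; others ✗
  U2: none of the 3 fault types match ✗
  U3: none of the 3 fault types match ✗
  U4: stuck-at-1, inverted output ✓; others ✗
  U5: stuck-at-0, inverted output ✓; others ✗
  U6: stuck-at-1, inverted output ✓; others ✗
Consistent faults: {U1 stuck-at-0, U1 inverted output, U4 stuck-at-1, U4 inverted output, U5 stuck-at-0, U5 inverted output, U6 stuck-at-1, U6 inverted output} — 8 in all.

8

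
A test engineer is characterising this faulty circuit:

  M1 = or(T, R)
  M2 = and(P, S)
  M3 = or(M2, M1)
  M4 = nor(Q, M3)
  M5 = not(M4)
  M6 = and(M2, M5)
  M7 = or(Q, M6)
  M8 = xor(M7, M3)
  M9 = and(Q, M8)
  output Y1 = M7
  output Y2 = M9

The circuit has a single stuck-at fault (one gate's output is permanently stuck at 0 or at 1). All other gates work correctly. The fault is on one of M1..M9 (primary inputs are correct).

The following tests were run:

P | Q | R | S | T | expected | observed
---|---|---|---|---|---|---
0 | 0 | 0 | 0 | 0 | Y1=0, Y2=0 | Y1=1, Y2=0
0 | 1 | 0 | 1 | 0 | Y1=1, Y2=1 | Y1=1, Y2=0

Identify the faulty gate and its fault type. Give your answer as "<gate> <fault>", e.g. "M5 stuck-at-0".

M2 stuck-at-1

Fault-free values for test 1 (P=0, Q=0, R=0, S=0, T=0): M1=0, M2=0, M3=0, M4=1, M5=0, M6=0, M7=0, M8=0, M9=0, giving Y1=0, Y2=0. Observed Y1=1, Y2=0.
Test 1: faults giving observed Y1=1, Y2=0 are {M2 stuck-at-1, M6 stuck-at-1, M7 stuck-at-1}.
Test 2 (P=0, Q=1, R=0, S=1, T=0): fault-free M1=0, M2=0, M3=0, M4=0, M5=1, M6=0, M7=1, M8=1, M9=1 → Y1=1, Y2=1; observed Y1=1, Y2=0. Eliminates M6 stuck-at-1, M7 stuck-at-1.
Only M2 stuck-at-1 is consistent with every test.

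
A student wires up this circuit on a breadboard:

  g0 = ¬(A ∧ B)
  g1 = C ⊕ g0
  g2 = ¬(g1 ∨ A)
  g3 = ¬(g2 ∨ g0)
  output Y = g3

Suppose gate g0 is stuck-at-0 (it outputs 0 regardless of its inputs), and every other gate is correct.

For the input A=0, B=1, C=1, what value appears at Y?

1

Propagate with g0 forced: g0=0 [stuck-at-0], g1=1, g2=0, g3=1.
So Y = 1. (Without the fault it would be 0.)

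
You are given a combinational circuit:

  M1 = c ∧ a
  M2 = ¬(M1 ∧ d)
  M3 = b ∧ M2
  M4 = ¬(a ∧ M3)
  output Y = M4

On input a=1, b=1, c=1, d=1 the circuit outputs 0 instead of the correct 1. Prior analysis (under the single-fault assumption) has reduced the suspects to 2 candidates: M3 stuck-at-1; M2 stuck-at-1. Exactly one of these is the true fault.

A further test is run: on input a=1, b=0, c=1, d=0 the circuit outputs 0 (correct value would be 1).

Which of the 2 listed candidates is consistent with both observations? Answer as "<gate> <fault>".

M3 stuck-at-1

Evaluate each candidate on input a=1, b=0, c=1, d=0:
  M3 stuck-at-1: M1=1, M2=1, M3=1 [stuck-at-1], M4=0 → 0 — matches
  M2 stuck-at-1: M1=1, M2=1 [stuck-at-1], M3=0, M4=1 → 1 — eliminated
Only M3 stuck-at-1 reproduces the observed 0.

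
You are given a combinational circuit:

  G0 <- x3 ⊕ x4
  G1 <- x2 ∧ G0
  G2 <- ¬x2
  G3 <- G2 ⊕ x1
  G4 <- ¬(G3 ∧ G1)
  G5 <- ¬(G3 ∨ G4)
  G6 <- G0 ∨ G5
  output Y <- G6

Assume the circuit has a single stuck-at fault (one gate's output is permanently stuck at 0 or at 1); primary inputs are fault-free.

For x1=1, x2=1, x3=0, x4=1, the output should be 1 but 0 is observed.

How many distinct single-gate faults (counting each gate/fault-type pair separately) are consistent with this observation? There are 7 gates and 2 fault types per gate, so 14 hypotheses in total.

2

Fault-free: G0=1, G1=1, G2=0, G3=1, G4=0, G5=0, G6=1 → 1. Observed 0.
  G0 stuck-at-0: output 0 ✓
  G0 stuck-at-1: output 1 ✗
  G1 stuck-at-0: output 1 ✗
  G1 stuck-at-1: output 1 ✗
  G2 stuck-at-0: output 1 ✗
  G2 stuck-at-1: output 1 ✗
  G3 stuck-at-0: output 1 ✗
  G3 stuck-at-1: output 1 ✗
  G4 stuck-at-0: output 1 ✗
  G4 stuck-at-1: output 1 ✗
  G5 stuck-at-0: output 1 ✗
  G5 stuck-at-1: output 1 ✗
  G6 stuck-at-0: output 0 ✓
  G6 stuck-at-1: output 1 ✗
Consistent faults: {G0 stuck-at-0, G6 stuck-at-0} — 2 in all.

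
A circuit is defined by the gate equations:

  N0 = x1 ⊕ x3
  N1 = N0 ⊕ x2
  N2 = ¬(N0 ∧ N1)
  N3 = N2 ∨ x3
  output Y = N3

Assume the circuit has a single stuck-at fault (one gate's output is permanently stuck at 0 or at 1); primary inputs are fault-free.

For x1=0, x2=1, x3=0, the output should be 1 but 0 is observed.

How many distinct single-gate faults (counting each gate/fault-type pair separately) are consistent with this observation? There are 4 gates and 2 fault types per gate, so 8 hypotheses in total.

Fault-free: N0=0, N1=1, N2=1, N3=1 → 1. Observed 0.
  N0 stuck-at-0: output 1 ✗
  N0 stuck-at-1: output 1 ✗
  N1 stuck-at-0: output 1 ✗
  N1 stuck-at-1: output 1 ✗
  N2 stuck-at-0: output 0 ✓
  N2 stuck-at-1: output 1 ✗
  N3 stuck-at-0: output 0 ✓
  N3 stuck-at-1: output 1 ✗
Consistent faults: {N2 stuck-at-0, N3 stuck-at-0} — 2 in all.

2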